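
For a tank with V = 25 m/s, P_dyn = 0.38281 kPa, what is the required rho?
Formula: P_{dyn} = \frac{1}{2} \rho V^2
Substituting knowns: 0.38281 = 0.5·rho·25²/1000
Solving for rho: rho = 2·(0.38281·1000)/25² = 1.225 kg/m³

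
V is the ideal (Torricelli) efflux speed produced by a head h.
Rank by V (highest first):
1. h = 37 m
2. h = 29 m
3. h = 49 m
Case 1: V = 26.94 m/s
Case 2: V = 23.85 m/s
Case 3: V = 31.01 m/s
Ranking (highest first): 3, 1, 2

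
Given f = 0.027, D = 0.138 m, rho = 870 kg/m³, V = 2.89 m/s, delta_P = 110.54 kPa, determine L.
Formula: \Delta P = f \frac{L}{D} \frac{\rho V^2}{2}
Substituting knowns: 110.54 = 0.027·(L/0.138)·0.5·870·2.89²/1000
Solving for L: L = (110.54·1000)·0.138/(0.027·0.5·870·2.89²) = 155.5 m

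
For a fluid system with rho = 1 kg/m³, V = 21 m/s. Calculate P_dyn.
Formula: P_{dyn} = \frac{1}{2} \rho V^2
P_dyn = 0.5·1·21²/1000 = 0.2205 kPa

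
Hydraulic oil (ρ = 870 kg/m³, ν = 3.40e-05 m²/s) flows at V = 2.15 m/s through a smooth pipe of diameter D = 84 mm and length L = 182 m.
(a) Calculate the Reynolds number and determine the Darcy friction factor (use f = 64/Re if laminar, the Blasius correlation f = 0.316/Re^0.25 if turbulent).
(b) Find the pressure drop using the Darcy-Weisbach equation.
(a) Re = V·D/ν = 2.15·0.084/3.40e-05 = 5311.8 → turbulent (Re > 4000); f = 0.316/Re^0.25 = 0.316/5311.8^0.25 = 0.037015
(b) Darcy-Weisbach: ΔP = f·(L/D)·½ρV²/1000 = 0.037015·(182/0.084)·½·870·2.15²/1000 = 161.3 kPa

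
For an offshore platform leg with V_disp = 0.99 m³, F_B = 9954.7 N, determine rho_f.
Formula: F_B = \rho_f g V_{disp}
Substituting knowns: 9954.7 = rho_f·9.81·0.99
Solving for rho_f: rho_f = 9954.7/(9.81·0.99) = 1025 kg/m³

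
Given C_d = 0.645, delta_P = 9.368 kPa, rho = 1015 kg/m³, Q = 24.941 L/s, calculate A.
Formula: Q = C_d A \sqrt{\frac{2 \Delta P}{\rho}}
Substituting knowns: 24.941 = 0.645·A·√(2·(9.368·1000)/1015)·1000
Solving for A: A = (24.941/1000)/(0.645·√(2·(9.368·1000)/1015)) = 0.009 m²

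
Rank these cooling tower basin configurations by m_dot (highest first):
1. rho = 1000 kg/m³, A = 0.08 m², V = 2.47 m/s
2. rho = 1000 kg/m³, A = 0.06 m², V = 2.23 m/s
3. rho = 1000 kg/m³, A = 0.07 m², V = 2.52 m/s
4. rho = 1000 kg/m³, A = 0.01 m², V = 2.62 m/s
Case 1: m_dot = 197.6 kg/s
Case 2: m_dot = 133.8 kg/s
Case 3: m_dot = 176.4 kg/s
Case 4: m_dot = 26.2 kg/s
Ranking (highest first): 1, 3, 2, 4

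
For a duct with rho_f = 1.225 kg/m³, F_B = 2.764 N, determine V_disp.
Formula: F_B = \rho_f g V_{disp}
Substituting knowns: 2.764 = 1.225·9.81·V_disp
Solving for V_disp: V_disp = 2.764/(1.225·9.81) = 0.23 m³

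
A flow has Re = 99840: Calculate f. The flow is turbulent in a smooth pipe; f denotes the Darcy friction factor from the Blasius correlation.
Formula: f = \frac{0.316}{Re^{0.25}}
f = 0.316/99840^0.25 = 0.01778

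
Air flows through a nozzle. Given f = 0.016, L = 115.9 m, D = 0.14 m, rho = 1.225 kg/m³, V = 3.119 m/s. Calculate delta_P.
Formula: \Delta P = f \frac{L}{D} \frac{\rho V^2}{2}
delta_P = 0.016·(115.9/0.14)·0.5·1.225·3.119²/1000 = 0.07892 kPa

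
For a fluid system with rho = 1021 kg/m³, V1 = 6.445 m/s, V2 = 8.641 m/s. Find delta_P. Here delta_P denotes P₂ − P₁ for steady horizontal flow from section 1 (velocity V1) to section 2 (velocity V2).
Formula: \Delta P = \frac{1}{2} \rho (V_1^2 - V_2^2)
delta_P = 0.5·1021·(6.445² − 8.641²)/1000 = -16.91 kPa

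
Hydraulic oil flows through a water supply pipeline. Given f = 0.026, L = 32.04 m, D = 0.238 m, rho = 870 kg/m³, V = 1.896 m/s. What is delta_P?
Formula: \Delta P = f \frac{L}{D} \frac{\rho V^2}{2}
delta_P = 0.026·(32.04/0.238)·0.5·870·1.896²/1000 = 5.473 kPa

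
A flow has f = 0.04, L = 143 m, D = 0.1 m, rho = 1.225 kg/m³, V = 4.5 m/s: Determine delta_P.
Formula: \Delta P = f \frac{L}{D} \frac{\rho V^2}{2}
delta_P = 0.04·(143/0.1)·0.5·1.225·4.5²/1000 = 0.7095 kPa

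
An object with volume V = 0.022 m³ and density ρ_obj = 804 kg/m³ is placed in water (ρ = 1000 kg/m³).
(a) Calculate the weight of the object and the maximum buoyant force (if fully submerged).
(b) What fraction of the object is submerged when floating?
(a) W=rho_obj*g*V=804*9.81*0.022=173.5 N; F_B(max)=rho*g*V=1000*9.81*0.022=215.8 N
(b) Floating fraction=rho_obj/rho=804/1000=0.804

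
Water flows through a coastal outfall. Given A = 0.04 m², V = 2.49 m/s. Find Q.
Formula: Q = A V
Q = 0.04·2.49·1000 = 99.6 L/s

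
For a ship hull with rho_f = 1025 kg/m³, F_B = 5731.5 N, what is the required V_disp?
Formula: F_B = \rho_f g V_{disp}
Substituting knowns: 5731.5 = 1025·9.81·V_disp
Solving for V_disp: V_disp = 5731.5/(1025·9.81) = 0.57 m³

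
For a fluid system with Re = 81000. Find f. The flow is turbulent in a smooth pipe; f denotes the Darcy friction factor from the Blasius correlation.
Formula: f = \frac{0.316}{Re^{0.25}}
f = 0.316/81000^0.25 = 0.01873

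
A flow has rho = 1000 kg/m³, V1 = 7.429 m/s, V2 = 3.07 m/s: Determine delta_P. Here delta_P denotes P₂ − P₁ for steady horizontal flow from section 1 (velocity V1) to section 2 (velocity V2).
Formula: \Delta P = \frac{1}{2} \rho (V_1^2 - V_2^2)
delta_P = 0.5·1000·(7.429² − 3.07²)/1000 = 22.88 kPa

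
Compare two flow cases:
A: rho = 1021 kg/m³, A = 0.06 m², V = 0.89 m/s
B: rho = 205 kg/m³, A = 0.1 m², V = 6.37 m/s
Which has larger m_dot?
m_dot(A) = 54.52 kg/s, m_dot(B) = 130.6 kg/s. Answer: B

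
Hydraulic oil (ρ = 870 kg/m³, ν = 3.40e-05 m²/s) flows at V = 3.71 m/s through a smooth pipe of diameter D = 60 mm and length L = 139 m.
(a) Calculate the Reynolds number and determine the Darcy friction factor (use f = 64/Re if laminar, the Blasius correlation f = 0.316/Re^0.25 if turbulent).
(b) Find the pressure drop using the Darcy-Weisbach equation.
(a) Re = V·D/ν = 3.71·0.06/3.40e-05 = 6547.1 → turbulent (Re > 4000); f = 0.316/Re^0.25 = 0.316/6547.1^0.25 = 0.03513
(b) Darcy-Weisbach: ΔP = f·(L/D)·½ρV²/1000 = 0.03513·(139/0.060)·½·870·3.71²/1000 = 487.3 kPa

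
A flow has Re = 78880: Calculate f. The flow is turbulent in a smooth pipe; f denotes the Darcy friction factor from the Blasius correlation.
Formula: f = \frac{0.316}{Re^{0.25}}
f = 0.316/78880^0.25 = 0.01886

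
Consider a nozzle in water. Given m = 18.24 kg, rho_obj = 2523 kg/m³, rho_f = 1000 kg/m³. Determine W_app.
Formula: W_{app} = mg\left(1 - \frac{\rho_f}{\rho_{obj}}\right)
W_app = 18.24·9.81·(1 − 1000/2523) = 108 N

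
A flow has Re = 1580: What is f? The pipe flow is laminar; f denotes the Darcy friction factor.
Formula: f = \frac{64}{Re}
f = 64/1580 = 0.04051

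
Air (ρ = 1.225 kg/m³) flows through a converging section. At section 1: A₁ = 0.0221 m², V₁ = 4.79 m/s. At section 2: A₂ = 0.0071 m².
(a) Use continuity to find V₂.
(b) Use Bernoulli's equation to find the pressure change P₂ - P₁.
(a) Continuity: A₁V₁=A₂V₂ -> V₂=A₁V₁/A₂=0.0221*4.79/0.0071=14.91 m/s
(b) Bernoulli: P₂-P₁=0.5*rho*(V₁^2-V₂^2)/1000=0.5*1.225*(4.79^2-14.91^2)/1000=-0.1221 kPa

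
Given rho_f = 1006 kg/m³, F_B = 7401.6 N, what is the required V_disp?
Formula: F_B = \rho_f g V_{disp}
Substituting knowns: 7401.6 = 1006·9.81·V_disp
Solving for V_disp: V_disp = 7401.6/(1006·9.81) = 0.75 m³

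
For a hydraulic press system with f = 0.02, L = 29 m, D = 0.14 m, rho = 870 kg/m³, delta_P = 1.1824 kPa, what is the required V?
Formula: \Delta P = f \frac{L}{D} \frac{\rho V^2}{2}
Substituting knowns: 1.1824 = 0.02·(29/0.14)·0.5·870·V²/1000
Solving for V: V = √((1.1824·1000)/(0.02·(29/0.14)·0.5·870)) = 0.81 m/s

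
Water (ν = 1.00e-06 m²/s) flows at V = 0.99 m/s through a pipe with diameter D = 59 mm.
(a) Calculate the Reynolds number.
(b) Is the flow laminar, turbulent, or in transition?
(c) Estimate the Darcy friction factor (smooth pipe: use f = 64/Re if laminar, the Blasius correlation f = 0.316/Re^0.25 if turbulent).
(a) Re = V·D/ν = 0.99·0.059/1.00e-06 = 58410
(b) Flow regime: turbulent (Re > 4000)
(c) Friction factor: f = 0.316/Re^0.25 = 0.316/58410^0.25 = 0.02033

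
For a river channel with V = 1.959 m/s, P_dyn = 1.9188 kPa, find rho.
Formula: P_{dyn} = \frac{1}{2} \rho V^2
Substituting knowns: 1.9188 = 0.5·rho·1.959²/1000
Solving for rho: rho = 2·(1.9188·1000)/1.959² = 1000 kg/m³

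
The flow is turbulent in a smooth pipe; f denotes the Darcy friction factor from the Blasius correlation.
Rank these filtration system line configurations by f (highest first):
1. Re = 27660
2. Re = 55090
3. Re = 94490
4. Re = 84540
Case 1: f = 0.0245
Case 2: f = 0.02063
Case 3: f = 0.01802
Case 4: f = 0.01853
Ranking (highest first): 1, 2, 4, 3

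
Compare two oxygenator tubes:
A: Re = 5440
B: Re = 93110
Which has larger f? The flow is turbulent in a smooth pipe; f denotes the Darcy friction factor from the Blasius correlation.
f(A) = 0.03679, f(B) = 0.01809. Answer: A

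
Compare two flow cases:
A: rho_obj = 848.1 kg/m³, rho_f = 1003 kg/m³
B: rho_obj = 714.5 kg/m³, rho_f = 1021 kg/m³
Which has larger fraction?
fraction(A) = 0.8456, fraction(B) = 0.6998. Answer: A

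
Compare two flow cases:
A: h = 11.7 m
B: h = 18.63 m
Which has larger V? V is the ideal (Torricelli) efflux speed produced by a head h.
V(A) = 15.15 m/s, V(B) = 19.12 m/s. Answer: B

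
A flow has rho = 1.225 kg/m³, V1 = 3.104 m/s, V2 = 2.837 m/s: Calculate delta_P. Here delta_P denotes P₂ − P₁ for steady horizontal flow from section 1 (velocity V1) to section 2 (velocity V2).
Formula: \Delta P = \frac{1}{2} \rho (V_1^2 - V_2^2)
delta_P = 0.5·1.225·(3.104² − 2.837²)/1000 = 0.0009716 kPa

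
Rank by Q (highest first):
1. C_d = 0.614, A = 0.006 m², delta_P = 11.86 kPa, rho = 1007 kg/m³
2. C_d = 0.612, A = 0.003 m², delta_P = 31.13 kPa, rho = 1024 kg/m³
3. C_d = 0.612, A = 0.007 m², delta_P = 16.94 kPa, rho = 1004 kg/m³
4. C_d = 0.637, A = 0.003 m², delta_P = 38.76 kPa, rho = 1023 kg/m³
Case 1: Q = 17.88 L/s
Case 2: Q = 14.32 L/s
Case 3: Q = 24.89 L/s
Case 4: Q = 16.64 L/s
Ranking (highest first): 3, 1, 4, 2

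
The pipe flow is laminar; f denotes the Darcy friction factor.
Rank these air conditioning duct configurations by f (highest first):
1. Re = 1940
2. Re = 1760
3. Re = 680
Case 1: f = 0.03299
Case 2: f = 0.03636
Case 3: f = 0.09412
Ranking (highest first): 3, 2, 1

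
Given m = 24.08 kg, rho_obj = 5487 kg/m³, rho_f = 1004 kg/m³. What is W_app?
Formula: W_{app} = mg\left(1 - \frac{\rho_f}{\rho_{obj}}\right)
W_app = 24.08·9.81·(1 − 1004/5487) = 193 N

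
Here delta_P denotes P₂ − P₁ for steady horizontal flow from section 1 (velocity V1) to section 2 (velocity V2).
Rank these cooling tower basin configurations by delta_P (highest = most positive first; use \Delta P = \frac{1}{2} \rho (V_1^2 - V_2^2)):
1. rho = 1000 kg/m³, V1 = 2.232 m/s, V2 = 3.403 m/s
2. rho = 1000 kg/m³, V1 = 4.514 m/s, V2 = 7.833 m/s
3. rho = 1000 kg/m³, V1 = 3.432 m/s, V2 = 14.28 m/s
Case 1: delta_P = -3.299 kPa
Case 2: delta_P = -20.49 kPa
Case 3: delta_P = -96.07 kPa
Ranking (highest first): 1, 2, 3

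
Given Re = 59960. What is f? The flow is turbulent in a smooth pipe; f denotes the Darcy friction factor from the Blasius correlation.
Formula: f = \frac{0.316}{Re^{0.25}}
f = 0.316/59960^0.25 = 0.02019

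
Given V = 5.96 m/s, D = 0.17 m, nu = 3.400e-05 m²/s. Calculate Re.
Formula: Re = \frac{V D}{\nu}
Re = 5.96·0.17/3.400e-05 = 29800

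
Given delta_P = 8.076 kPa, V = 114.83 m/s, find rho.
Formula: V = \sqrt{\frac{2 \Delta P}{\rho}}
Substituting knowns: 114.83 = √(2·(8.076·1000)/rho)
Solving for rho: rho = 2·(8.076·1000)/114.83² = 1.225 kg/m³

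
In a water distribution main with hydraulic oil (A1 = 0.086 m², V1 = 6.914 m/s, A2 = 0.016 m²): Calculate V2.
Formula: V_2 = \frac{A_1 V_1}{A_2}
V2 = 0.086·6.914/0.016 = 37.16 m/s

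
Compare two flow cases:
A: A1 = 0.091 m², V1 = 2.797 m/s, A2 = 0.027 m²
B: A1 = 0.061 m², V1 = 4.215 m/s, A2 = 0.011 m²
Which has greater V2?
V2(A) = 9.427 m/s, V2(B) = 23.37 m/s. Answer: B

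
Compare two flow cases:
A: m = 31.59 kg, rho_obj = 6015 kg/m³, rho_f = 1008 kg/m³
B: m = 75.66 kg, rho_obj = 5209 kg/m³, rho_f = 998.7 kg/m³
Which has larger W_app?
W_app(A) = 258 N, W_app(B) = 599.9 N. Answer: B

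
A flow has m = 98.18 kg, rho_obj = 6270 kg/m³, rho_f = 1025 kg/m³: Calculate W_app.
Formula: W_{app} = mg\left(1 - \frac{\rho_f}{\rho_{obj}}\right)
W_app = 98.18·9.81·(1 − 1025/6270) = 805.7 N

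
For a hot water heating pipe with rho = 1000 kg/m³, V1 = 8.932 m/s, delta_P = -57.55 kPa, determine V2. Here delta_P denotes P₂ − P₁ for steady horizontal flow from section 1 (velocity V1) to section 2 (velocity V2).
Formula: \Delta P = \frac{1}{2} \rho (V_1^2 - V_2^2)
Substituting knowns: -57.55 = 0.5·1000·(8.932² − V2²)/1000
Solving for V2: V2 = √(8.932² − 2·(-57.55·1000)/1000) = 13.96 m/s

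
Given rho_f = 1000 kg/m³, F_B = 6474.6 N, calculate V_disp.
Formula: F_B = \rho_f g V_{disp}
Substituting knowns: 6474.6 = 1000·9.81·V_disp
Solving for V_disp: V_disp = 6474.6/(1000·9.81) = 0.66 m³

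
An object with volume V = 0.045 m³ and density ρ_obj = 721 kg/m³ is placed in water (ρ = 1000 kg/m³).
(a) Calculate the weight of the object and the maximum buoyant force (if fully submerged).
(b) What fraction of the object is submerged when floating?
(a) W=rho_obj*g*V=721*9.81*0.045=318.3 N; F_B(max)=rho*g*V=1000*9.81*0.045=441.4 N
(b) Floating fraction=rho_obj/rho=721/1000=0.721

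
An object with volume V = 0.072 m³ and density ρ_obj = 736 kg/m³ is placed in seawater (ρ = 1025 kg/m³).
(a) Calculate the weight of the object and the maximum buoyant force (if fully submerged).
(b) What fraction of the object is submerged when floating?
(a) W=rho_obj*g*V=736*9.81*0.072=519.9 N; F_B(max)=rho*g*V=1025*9.81*0.072=724.0 N
(b) Floating fraction=rho_obj/rho=736/1025=0.718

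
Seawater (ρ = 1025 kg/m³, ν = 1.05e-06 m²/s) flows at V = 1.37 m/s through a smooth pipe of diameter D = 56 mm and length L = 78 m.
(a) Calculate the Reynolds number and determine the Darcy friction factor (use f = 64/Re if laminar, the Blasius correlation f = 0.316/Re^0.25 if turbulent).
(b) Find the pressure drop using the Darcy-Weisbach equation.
(a) Re = V·D/ν = 1.37·0.056/1.05e-06 = 73067 → turbulent (Re > 4000); f = 0.316/Re^0.25 = 0.316/73067^0.25 = 0.01922
(b) Darcy-Weisbach: ΔP = f·(L/D)·½ρV²/1000 = 0.01922·(78/0.056)·½·1025·1.37²/1000 = 25.75 kPa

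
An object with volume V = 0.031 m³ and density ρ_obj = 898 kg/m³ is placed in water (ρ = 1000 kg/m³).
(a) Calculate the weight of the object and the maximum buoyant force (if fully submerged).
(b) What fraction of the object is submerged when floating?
(a) W=rho_obj*g*V=898*9.81*0.031=273.1 N; F_B(max)=rho*g*V=1000*9.81*0.031=304.1 N
(b) Floating fraction=rho_obj/rho=898/1000=0.898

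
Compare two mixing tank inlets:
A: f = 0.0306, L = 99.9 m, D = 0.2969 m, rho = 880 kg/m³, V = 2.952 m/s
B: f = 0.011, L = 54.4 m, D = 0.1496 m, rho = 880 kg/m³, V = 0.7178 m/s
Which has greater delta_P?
delta_P(A) = 39.48 kPa, delta_P(B) = 0.9068 kPa. Answer: A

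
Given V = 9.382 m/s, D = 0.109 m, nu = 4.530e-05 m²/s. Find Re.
Formula: Re = \frac{V D}{\nu}
Re = 9.382·0.109/4.530e-05 = 22575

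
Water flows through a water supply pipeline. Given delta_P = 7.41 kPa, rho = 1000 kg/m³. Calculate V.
Formula: V = \sqrt{\frac{2 \Delta P}{\rho}}
V = √(2·(7.41·1000)/1000) = 3.85 m/s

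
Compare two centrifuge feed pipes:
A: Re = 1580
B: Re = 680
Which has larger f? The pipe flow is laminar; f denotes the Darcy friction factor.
f(A) = 0.04051, f(B) = 0.09412. Answer: B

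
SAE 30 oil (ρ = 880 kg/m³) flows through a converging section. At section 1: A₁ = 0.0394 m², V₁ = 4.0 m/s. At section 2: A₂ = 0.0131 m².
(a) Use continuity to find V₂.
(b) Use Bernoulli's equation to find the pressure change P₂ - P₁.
(a) Continuity: A₁V₁=A₂V₂ -> V₂=A₁V₁/A₂=0.0394*4.0/0.0131=12.03 m/s
(b) Bernoulli: P₂-P₁=0.5*rho*(V₁^2-V₂^2)/1000=0.5*880*(4.0^2-12.03^2)/1000=-56.64 kPa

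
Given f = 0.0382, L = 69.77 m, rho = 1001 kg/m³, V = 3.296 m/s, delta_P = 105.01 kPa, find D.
Formula: \Delta P = f \frac{L}{D} \frac{\rho V^2}{2}
Substituting knowns: 105.01 = 0.0382·(69.77/D)·0.5·1001·3.296²/1000
Solving for D: D = 0.0382·69.77·0.5·1001·3.296²/(105.01·1000) = 0.138 m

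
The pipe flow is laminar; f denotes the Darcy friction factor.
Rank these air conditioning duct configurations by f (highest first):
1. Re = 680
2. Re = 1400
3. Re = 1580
Case 1: f = 0.09412
Case 2: f = 0.04571
Case 3: f = 0.04051
Ranking (highest first): 1, 2, 3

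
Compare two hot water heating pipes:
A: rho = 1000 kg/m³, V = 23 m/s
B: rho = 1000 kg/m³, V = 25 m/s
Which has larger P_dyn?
P_dyn(A) = 264.5 kPa, P_dyn(B) = 312.5 kPa. Answer: B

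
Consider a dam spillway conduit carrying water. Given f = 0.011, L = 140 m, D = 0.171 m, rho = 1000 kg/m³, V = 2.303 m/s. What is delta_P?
Formula: \Delta P = f \frac{L}{D} \frac{\rho V^2}{2}
delta_P = 0.011·(140/0.171)·0.5·1000·2.303²/1000 = 23.88 kPa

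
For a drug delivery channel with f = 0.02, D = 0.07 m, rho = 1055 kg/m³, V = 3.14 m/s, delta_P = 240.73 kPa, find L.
Formula: \Delta P = f \frac{L}{D} \frac{\rho V^2}{2}
Substituting knowns: 240.73 = 0.02·(L/0.07)·0.5·1055·3.14²/1000
Solving for L: L = (240.73·1000)·0.07/(0.02·0.5·1055·3.14²) = 162 m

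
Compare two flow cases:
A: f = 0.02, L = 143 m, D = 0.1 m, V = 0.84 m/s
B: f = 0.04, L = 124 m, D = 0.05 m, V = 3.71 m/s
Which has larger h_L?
h_L(A) = 1.029 m, h_L(B) = 69.59 m. Answer: B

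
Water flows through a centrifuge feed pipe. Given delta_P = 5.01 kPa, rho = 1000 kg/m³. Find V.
Formula: V = \sqrt{\frac{2 \Delta P}{\rho}}
V = √(2·(5.01·1000)/1000) = 3.165 m/s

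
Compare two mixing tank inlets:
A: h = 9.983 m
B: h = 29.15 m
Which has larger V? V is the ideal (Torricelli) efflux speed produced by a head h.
V(A) = 14 m/s, V(B) = 23.91 m/s. Answer: B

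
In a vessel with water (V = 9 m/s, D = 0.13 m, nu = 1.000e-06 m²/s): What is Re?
Formula: Re = \frac{V D}{\nu}
Re = 9·0.13/1.000e-06 = 1.170e+06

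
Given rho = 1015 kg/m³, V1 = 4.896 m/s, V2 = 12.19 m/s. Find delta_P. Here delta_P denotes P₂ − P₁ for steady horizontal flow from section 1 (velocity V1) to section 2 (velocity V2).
Formula: \Delta P = \frac{1}{2} \rho (V_1^2 - V_2^2)
delta_P = 0.5·1015·(4.896² − 12.19²)/1000 = -63.25 kPa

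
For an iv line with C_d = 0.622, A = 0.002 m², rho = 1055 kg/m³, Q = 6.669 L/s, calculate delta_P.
Formula: Q = C_d A \sqrt{\frac{2 \Delta P}{\rho}}
Substituting knowns: 6.669 = 0.622·0.002·√(2·(delta_P·1000)/1055)·1000
Solving for delta_P: delta_P = ((6.669/1000)/(0.622·0.002))²·1055/2/1000 = 15.16 kPa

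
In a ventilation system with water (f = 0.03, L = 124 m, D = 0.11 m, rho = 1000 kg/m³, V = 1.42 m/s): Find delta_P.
Formula: \Delta P = f \frac{L}{D} \frac{\rho V^2}{2}
delta_P = 0.03·(124/0.11)·0.5·1000·1.42²/1000 = 34.1 kPa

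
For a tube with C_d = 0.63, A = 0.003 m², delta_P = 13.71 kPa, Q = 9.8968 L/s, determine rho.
Formula: Q = C_d A \sqrt{\frac{2 \Delta P}{\rho}}
Substituting knowns: 9.8968 = 0.63·0.003·√(2·(13.71·1000)/rho)·1000
Solving for rho: rho = 2·(13.71·1000)/((9.8968/1000)/(0.63·0.003))² = 1000 kg/m³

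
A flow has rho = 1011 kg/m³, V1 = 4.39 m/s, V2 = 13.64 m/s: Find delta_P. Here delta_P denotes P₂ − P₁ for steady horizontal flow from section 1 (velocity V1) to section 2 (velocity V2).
Formula: \Delta P = \frac{1}{2} \rho (V_1^2 - V_2^2)
delta_P = 0.5·1011·(4.39² − 13.64²)/1000 = -84.31 kPa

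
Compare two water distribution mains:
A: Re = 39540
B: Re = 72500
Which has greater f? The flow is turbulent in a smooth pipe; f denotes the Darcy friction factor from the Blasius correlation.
f(A) = 0.02241, f(B) = 0.01926. Answer: A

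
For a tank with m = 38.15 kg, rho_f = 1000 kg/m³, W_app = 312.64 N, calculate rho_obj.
Formula: W_{app} = mg\left(1 - \frac{\rho_f}{\rho_{obj}}\right)
Substituting knowns: 312.64 = 38.15·9.81·(1 − 1000/rho_obj)
Solving for rho_obj: rho_obj = 1000/(1 − 312.64/(38.15·9.81)) = 6074 kg/m³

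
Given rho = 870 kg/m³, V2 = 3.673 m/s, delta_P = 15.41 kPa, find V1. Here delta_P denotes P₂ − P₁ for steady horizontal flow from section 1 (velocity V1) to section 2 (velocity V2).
Formula: \Delta P = \frac{1}{2} \rho (V_1^2 - V_2^2)
Substituting knowns: 15.41 = 0.5·870·(V1² − 3.673²)/1000
Solving for V1: V1 = √(3.673² + 2·(15.41·1000)/870) = 6.994 m/s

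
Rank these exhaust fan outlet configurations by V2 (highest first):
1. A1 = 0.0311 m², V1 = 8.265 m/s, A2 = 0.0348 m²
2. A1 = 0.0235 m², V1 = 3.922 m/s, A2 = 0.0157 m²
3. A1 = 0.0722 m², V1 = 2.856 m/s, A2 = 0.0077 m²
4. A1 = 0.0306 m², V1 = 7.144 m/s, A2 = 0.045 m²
Case 1: V2 = 7.386 m/s
Case 2: V2 = 5.871 m/s
Case 3: V2 = 26.78 m/s
Case 4: V2 = 4.858 m/s
Ranking (highest first): 3, 1, 2, 4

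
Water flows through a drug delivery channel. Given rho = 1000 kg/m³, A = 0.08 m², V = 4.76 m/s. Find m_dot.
Formula: \dot{m} = \rho A V
m_dot = 1000·0.08·4.76 = 380.8 kg/s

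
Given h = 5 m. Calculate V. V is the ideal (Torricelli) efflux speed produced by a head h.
Formula: V = \sqrt{2 g h}
V = √(2·9.81·5) = 9.905 m/s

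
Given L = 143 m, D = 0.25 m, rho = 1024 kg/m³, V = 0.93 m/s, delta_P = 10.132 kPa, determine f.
Formula: \Delta P = f \frac{L}{D} \frac{\rho V^2}{2}
Substituting knowns: 10.132 = f·(143/0.25)·0.5·1024·0.93²/1000
Solving for f: f = (10.132·1000)/((143/0.25)·0.5·1024·0.93²) = 0.04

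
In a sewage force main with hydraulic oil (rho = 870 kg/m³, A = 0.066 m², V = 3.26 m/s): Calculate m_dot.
Formula: \dot{m} = \rho A V
m_dot = 870·0.066·3.26 = 187.2 kg/s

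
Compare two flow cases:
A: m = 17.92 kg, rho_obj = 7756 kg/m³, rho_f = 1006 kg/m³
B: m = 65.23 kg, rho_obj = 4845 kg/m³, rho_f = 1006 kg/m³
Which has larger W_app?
W_app(A) = 153 N, W_app(B) = 507 N. Answer: B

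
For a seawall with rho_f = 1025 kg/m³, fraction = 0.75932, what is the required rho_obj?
Formula: f_{sub} = \frac{\rho_{obj}}{\rho_f}
Substituting knowns: 0.75932 = rho_obj/1025
Solving for rho_obj: rho_obj = 0.75932·1025 = 778.3 kg/m³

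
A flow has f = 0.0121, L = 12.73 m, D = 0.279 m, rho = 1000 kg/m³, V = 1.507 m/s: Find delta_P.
Formula: \Delta P = f \frac{L}{D} \frac{\rho V^2}{2}
delta_P = 0.0121·(12.73/0.279)·0.5·1000·1.507²/1000 = 0.6269 kPa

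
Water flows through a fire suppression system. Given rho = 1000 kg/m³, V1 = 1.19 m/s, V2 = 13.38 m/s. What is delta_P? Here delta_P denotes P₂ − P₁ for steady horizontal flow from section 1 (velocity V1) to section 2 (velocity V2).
Formula: \Delta P = \frac{1}{2} \rho (V_1^2 - V_2^2)
delta_P = 0.5·1000·(1.19² − 13.38²)/1000 = -88.8 kPa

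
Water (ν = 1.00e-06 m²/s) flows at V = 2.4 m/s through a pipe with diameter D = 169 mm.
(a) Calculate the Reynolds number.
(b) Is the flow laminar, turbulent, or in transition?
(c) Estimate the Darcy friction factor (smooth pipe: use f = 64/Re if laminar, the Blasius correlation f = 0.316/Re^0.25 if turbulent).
(a) Re = V·D/ν = 2.4·0.169/1.00e-06 = 405600
(b) Flow regime: turbulent (Re > 4000)
(c) Friction factor: f = 0.316/Re^0.25 = 0.316/405600^0.25 = 0.01252 (Blasius is strictly valid for Re ≲ 1e5; used here as the smooth-pipe estimate the problem specifies)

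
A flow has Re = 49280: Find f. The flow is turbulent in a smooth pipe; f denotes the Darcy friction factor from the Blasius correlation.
Formula: f = \frac{0.316}{Re^{0.25}}
f = 0.316/49280^0.25 = 0.02121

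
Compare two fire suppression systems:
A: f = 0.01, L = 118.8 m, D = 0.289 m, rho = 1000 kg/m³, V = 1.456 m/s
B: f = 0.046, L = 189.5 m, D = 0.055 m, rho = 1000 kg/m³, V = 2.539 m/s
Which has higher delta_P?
delta_P(A) = 4.357 kPa, delta_P(B) = 510.9 kPa. Answer: B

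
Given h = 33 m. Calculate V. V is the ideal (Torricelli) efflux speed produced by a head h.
Formula: V = \sqrt{2 g h}
V = √(2·9.81·33) = 25.45 m/s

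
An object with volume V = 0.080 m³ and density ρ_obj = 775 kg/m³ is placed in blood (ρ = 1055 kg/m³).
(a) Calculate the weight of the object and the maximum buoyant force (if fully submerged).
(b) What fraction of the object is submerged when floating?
(a) W=rho_obj*g*V=775*9.81*0.080=608.2 N; F_B(max)=rho*g*V=1055*9.81*0.080=828.0 N
(b) Floating fraction=rho_obj/rho=775/1055=0.735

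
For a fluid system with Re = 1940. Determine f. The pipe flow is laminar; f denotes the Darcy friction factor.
Formula: f = \frac{64}{Re}
f = 64/1940 = 0.03299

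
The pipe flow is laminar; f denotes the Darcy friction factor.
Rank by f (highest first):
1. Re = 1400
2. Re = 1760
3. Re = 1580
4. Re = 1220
Case 1: f = 0.04571
Case 2: f = 0.03636
Case 3: f = 0.04051
Case 4: f = 0.05246
Ranking (highest first): 4, 1, 3, 2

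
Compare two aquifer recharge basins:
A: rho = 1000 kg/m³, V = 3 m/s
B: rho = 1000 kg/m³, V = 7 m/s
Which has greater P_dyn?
P_dyn(A) = 4.5 kPa, P_dyn(B) = 24.5 kPa. Answer: B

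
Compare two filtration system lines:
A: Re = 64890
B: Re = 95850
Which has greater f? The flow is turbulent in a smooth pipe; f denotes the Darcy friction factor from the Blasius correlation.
f(A) = 0.0198, f(B) = 0.01796. Answer: A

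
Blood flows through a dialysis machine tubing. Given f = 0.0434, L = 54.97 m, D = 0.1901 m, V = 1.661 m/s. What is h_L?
Formula: h_L = f \frac{L}{D} \frac{V^2}{2g}
h_L = 0.0434·(54.97/0.1901)·1.661²/(2·9.81) = 1.765 m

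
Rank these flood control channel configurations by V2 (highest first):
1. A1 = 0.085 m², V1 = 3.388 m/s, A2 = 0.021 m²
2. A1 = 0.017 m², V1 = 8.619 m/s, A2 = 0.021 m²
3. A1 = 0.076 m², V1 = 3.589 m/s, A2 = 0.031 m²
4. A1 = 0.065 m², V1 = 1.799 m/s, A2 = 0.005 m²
Case 1: V2 = 13.71 m/s
Case 2: V2 = 6.977 m/s
Case 3: V2 = 8.799 m/s
Case 4: V2 = 23.39 m/s
Ranking (highest first): 4, 1, 3, 2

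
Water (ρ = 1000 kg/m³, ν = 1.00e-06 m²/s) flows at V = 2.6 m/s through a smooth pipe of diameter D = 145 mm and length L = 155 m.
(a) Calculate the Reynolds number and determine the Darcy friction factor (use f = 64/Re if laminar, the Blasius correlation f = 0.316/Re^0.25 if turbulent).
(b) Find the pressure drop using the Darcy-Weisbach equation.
(a) Re = V·D/ν = 2.6·0.145/1.00e-06 = 377000 → turbulent (Re > 4000); f = 0.316/Re^0.25 = 0.316/377000^0.25 = 0.012753 (Blasius is strictly valid for Re ≲ 1e5; used here as the smooth-pipe estimate the problem specifies)
(b) Darcy-Weisbach: ΔP = f·(L/D)·½ρV²/1000 = 0.012753·(155/0.145)·½·1000·2.6²/1000 = 46.08 kPa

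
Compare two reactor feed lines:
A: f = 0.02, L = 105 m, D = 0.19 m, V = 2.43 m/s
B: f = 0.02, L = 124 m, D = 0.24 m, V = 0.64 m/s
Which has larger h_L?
h_L(A) = 3.326 m, h_L(B) = 0.2157 m. Answer: A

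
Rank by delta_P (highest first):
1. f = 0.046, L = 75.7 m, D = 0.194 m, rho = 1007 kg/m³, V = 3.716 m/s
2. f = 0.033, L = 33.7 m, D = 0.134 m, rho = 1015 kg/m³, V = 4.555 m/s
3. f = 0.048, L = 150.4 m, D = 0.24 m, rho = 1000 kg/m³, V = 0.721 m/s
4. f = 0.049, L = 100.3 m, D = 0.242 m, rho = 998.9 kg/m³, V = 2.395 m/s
Case 1: delta_P = 124.8 kPa
Case 2: delta_P = 87.39 kPa
Case 3: delta_P = 7.818 kPa
Case 4: delta_P = 58.18 kPa
Ranking (highest first): 1, 2, 4, 3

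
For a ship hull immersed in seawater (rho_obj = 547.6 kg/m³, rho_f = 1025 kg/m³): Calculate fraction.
Formula: f_{sub} = \frac{\rho_{obj}}{\rho_f}
fraction = 547.6/1025 = 0.5342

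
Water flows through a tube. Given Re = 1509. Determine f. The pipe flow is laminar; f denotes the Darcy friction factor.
Formula: f = \frac{64}{Re}
f = 64/1509 = 0.04241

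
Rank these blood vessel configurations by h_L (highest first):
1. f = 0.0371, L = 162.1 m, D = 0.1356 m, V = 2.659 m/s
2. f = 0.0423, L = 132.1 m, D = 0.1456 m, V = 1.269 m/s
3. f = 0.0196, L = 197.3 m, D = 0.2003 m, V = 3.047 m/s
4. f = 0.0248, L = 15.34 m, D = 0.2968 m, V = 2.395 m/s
Case 1: h_L = 15.98 m
Case 2: h_L = 3.15 m
Case 3: h_L = 9.136 m
Case 4: h_L = 0.3747 m
Ranking (highest first): 1, 3, 2, 4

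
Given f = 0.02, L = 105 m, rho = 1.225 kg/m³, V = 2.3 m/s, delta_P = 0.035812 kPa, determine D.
Formula: \Delta P = f \frac{L}{D} \frac{\rho V^2}{2}
Substituting knowns: 0.035812 = 0.02·(105/D)·0.5·1.225·2.3²/1000
Solving for D: D = 0.02·105·0.5·1.225·2.3²/(0.035812·1000) = 0.19 m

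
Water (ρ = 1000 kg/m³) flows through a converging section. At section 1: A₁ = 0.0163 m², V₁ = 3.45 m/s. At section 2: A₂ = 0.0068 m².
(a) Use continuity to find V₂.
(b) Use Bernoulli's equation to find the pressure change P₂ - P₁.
(a) Continuity: A₁V₁=A₂V₂ -> V₂=A₁V₁/A₂=0.0163*3.45/0.0068=8.27 m/s
(b) Bernoulli: P₂-P₁=0.5*rho*(V₁^2-V₂^2)/1000=0.5*1000*(3.45^2-8.27^2)/1000=-28.25 kPa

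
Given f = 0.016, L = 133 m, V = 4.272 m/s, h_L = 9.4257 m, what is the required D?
Formula: h_L = f \frac{L}{D} \frac{V^2}{2g}
Substituting knowns: 9.4257 = 0.016·(133/D)·4.272²/(2·9.81)
Solving for D: D = 0.016·133·4.272²/(2·9.81·9.4257) = 0.21 m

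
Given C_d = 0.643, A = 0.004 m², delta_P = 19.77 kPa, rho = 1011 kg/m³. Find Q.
Formula: Q = C_d A \sqrt{\frac{2 \Delta P}{\rho}}
Q = 0.643·0.004·√(2·(19.77·1000)/1011)·1000 = 16.08 L/s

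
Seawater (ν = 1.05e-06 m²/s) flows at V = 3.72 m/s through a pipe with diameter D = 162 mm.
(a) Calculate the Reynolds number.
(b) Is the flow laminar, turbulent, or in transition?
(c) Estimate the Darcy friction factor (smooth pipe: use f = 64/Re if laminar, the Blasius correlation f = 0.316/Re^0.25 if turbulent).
(a) Re = V·D/ν = 3.72·0.162/1.05e-06 = 573940
(b) Flow regime: turbulent (Re > 4000)
(c) Friction factor: f = 0.316/Re^0.25 = 0.316/573940^0.25 = 0.01148 (Blasius is strictly valid for Re ≲ 1e5; used here as the smooth-pipe estimate the problem specifies)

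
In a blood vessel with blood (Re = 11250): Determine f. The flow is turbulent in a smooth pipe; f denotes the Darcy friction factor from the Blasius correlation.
Formula: f = \frac{0.316}{Re^{0.25}}
f = 0.316/11250^0.25 = 0.03068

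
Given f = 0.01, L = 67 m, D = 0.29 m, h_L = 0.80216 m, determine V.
Formula: h_L = f \frac{L}{D} \frac{V^2}{2g}
Substituting knowns: 0.80216 = 0.01·(67/0.29)·V²/(2·9.81)
Solving for V: V = √(0.80216·2·9.81/(0.01·(67/0.29))) = 2.61 m/s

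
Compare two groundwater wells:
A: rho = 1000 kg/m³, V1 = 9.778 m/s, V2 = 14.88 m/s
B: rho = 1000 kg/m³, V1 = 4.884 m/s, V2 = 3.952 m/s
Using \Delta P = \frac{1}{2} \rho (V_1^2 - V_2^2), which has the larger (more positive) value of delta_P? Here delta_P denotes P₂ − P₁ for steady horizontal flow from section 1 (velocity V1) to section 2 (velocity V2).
delta_P(A) = -62.9 kPa, delta_P(B) = 4.118 kPa. Answer: B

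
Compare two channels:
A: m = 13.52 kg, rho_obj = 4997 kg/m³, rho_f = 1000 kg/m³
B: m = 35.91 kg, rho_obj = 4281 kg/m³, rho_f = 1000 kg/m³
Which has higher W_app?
W_app(A) = 106.1 N, W_app(B) = 270 N. Answer: B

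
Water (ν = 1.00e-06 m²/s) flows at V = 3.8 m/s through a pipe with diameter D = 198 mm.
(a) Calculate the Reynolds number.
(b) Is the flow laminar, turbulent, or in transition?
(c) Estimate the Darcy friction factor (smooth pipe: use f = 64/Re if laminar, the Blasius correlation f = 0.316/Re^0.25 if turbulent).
(a) Re = V·D/ν = 3.8·0.198/1.00e-06 = 752400
(b) Flow regime: turbulent (Re > 4000)
(c) Friction factor: f = 0.316/Re^0.25 = 0.316/752400^0.25 = 0.01073 (Blasius is strictly valid for Re ≲ 1e5; used here as the smooth-pipe estimate the problem specifies)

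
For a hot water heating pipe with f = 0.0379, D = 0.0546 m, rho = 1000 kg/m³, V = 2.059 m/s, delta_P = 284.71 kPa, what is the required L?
Formula: \Delta P = f \frac{L}{D} \frac{\rho V^2}{2}
Substituting knowns: 284.71 = 0.0379·(L/0.0546)·0.5·1000·2.059²/1000
Solving for L: L = (284.71·1000)·0.0546/(0.0379·0.5·1000·2.059²) = 193.5 m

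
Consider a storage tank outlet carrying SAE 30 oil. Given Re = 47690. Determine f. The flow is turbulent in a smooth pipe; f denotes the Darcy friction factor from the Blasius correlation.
Formula: f = \frac{0.316}{Re^{0.25}}
f = 0.316/47690^0.25 = 0.02138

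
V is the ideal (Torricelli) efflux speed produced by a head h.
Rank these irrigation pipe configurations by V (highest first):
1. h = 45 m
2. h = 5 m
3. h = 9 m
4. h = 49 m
Case 1: V = 29.71 m/s
Case 2: V = 9.905 m/s
Case 3: V = 13.29 m/s
Case 4: V = 31.01 m/s
Ranking (highest first): 4, 1, 3, 2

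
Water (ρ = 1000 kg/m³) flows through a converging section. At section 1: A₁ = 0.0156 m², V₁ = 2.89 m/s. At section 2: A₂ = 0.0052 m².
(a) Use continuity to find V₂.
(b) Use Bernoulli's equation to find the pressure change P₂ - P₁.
(a) Continuity: A₁V₁=A₂V₂ -> V₂=A₁V₁/A₂=0.0156*2.89/0.0052=8.67 m/s
(b) Bernoulli: P₂-P₁=0.5*rho*(V₁^2-V₂^2)/1000=0.5*1000*(2.89^2-8.67^2)/1000=-33.41 kPa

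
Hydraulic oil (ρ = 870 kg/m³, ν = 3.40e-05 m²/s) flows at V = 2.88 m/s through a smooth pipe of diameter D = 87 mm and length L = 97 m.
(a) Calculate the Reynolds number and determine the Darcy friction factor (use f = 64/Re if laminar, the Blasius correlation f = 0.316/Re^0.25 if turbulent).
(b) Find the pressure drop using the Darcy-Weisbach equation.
(a) Re = V·D/ν = 2.88·0.087/3.40e-05 = 7369.4 → turbulent (Re > 4000); f = 0.316/Re^0.25 = 0.316/7369.4^0.25 = 0.034106
(b) Darcy-Weisbach: ΔP = f·(L/D)·½ρV²/1000 = 0.034106·(97/0.087)·½·870·2.88²/1000 = 137.2 kPa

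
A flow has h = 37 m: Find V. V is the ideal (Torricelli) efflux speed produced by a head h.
Formula: V = \sqrt{2 g h}
V = √(2·9.81·37) = 26.94 m/s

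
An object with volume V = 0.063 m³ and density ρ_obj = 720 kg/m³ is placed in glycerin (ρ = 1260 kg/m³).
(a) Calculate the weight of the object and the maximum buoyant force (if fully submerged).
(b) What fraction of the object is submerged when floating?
(a) W=rho_obj*g*V=720*9.81*0.063=445.0 N; F_B(max)=rho*g*V=1260*9.81*0.063=778.7 N
(b) Floating fraction=rho_obj/rho=720/1260=0.571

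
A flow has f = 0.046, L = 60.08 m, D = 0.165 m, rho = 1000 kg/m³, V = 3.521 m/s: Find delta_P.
Formula: \Delta P = f \frac{L}{D} \frac{\rho V^2}{2}
delta_P = 0.046·(60.08/0.165)·0.5·1000·3.521²/1000 = 103.8 kPa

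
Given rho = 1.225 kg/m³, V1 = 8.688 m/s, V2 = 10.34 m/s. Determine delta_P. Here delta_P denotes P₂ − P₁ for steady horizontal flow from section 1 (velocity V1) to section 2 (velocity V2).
Formula: \Delta P = \frac{1}{2} \rho (V_1^2 - V_2^2)
delta_P = 0.5·1.225·(8.688² − 10.34²)/1000 = -0.01925 kPa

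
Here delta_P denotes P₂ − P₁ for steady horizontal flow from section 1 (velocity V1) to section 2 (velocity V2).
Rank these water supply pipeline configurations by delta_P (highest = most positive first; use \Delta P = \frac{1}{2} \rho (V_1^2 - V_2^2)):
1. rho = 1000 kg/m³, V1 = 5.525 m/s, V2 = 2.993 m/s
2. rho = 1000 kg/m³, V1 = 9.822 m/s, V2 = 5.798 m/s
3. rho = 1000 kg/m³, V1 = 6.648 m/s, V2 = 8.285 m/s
Case 1: delta_P = 10.78 kPa
Case 2: delta_P = 31.43 kPa
Case 3: delta_P = -12.22 kPa
Ranking (highest first): 2, 1, 3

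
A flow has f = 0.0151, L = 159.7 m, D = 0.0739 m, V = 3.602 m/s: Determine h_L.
Formula: h_L = f \frac{L}{D} \frac{V^2}{2g}
h_L = 0.0151·(159.7/0.0739)·3.602²/(2·9.81) = 21.58 m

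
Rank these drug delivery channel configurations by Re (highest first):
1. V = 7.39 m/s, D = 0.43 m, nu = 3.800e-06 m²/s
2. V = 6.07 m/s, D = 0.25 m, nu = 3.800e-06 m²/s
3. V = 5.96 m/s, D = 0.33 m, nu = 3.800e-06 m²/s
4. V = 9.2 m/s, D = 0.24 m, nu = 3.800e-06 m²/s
Case 1: Re = 836237
Case 2: Re = 399342
Case 3: Re = 517579
Case 4: Re = 581053
Ranking (highest first): 1, 4, 3, 2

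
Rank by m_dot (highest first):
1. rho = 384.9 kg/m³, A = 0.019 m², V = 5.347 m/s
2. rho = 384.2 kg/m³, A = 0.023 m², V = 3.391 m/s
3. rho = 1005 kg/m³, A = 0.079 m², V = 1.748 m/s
Case 1: m_dot = 39.1 kg/s
Case 2: m_dot = 29.96 kg/s
Case 3: m_dot = 138.8 kg/s
Ranking (highest first): 3, 1, 2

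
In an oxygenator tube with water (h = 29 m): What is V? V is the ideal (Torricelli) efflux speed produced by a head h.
Formula: V = \sqrt{2 g h}
V = √(2·9.81·29) = 23.85 m/s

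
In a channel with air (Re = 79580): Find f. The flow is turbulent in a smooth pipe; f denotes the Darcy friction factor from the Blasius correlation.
Formula: f = \frac{0.316}{Re^{0.25}}
f = 0.316/79580^0.25 = 0.01881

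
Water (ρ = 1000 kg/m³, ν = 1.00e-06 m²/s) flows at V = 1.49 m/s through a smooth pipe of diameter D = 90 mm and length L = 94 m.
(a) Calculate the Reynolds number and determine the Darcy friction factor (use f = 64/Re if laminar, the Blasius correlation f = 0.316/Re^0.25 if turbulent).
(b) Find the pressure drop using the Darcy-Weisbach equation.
(a) Re = V·D/ν = 1.49·0.09/1.00e-06 = 134100 → turbulent (Re > 4000); f = 0.316/Re^0.25 = 0.316/134100^0.25 = 0.016513 (Blasius is strictly valid for Re ≲ 1e5; used here as the smooth-pipe estimate the problem specifies)
(b) Darcy-Weisbach: ΔP = f·(L/D)·½ρV²/1000 = 0.016513·(94/0.090)·½·1000·1.49²/1000 = 19.14 kPa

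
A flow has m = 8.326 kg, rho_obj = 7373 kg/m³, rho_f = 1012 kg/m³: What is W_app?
Formula: W_{app} = mg\left(1 - \frac{\rho_f}{\rho_{obj}}\right)
W_app = 8.326·9.81·(1 − 1012/7373) = 70.47 N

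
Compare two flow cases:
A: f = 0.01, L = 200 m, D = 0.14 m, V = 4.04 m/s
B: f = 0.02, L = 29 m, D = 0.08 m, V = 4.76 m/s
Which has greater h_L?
h_L(A) = 11.88 m, h_L(B) = 8.372 m. Answer: A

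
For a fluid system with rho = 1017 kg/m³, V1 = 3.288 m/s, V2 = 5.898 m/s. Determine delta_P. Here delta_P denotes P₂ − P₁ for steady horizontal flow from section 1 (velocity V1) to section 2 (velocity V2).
Formula: \Delta P = \frac{1}{2} \rho (V_1^2 - V_2^2)
delta_P = 0.5·1017·(3.288² − 5.898²)/1000 = -12.19 kPa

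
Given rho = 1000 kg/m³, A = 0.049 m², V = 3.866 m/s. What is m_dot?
Formula: \dot{m} = \rho A V
m_dot = 1000·0.049·3.866 = 189.4 kg/s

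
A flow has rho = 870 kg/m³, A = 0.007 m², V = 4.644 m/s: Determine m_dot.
Formula: \dot{m} = \rho A V
m_dot = 870·0.007·4.644 = 28.28 kg/s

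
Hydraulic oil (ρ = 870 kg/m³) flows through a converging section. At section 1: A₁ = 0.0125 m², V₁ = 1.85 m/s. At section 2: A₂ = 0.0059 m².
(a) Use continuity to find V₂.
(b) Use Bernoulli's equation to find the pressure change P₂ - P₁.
(a) Continuity: A₁V₁=A₂V₂ -> V₂=A₁V₁/A₂=0.0125*1.85/0.0059=3.92 m/s
(b) Bernoulli: P₂-P₁=0.5*rho*(V₁^2-V₂^2)/1000=0.5*870*(1.85^2-3.92^2)/1000=-5.196 kPa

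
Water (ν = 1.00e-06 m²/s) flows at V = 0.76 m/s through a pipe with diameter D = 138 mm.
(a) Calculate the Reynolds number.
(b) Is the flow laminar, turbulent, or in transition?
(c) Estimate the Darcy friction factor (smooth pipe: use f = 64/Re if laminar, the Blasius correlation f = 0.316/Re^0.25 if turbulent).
(a) Re = V·D/ν = 0.76·0.138/1.00e-06 = 104880
(b) Flow regime: turbulent (Re > 4000)
(c) Friction factor: f = 0.316/Re^0.25 = 0.316/104880^0.25 = 0.01756 (Blasius is strictly valid for Re ≲ 1e5; used here as the smooth-pipe estimate the problem specifies)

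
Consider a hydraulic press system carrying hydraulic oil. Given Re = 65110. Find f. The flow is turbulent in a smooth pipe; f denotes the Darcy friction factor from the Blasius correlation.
Formula: f = \frac{0.316}{Re^{0.25}}
f = 0.316/65110^0.25 = 0.01978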